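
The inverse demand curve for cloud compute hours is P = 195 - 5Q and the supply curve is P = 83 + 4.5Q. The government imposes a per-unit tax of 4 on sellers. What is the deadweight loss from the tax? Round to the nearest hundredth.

Without the tax, 195 - 5Q = 83 + 4.5Q so Q* = 11.7895 and P* = 136.0526.
With the tax, sellers need 4 more per unit: 195 - 5Q = 83 + 4.5Q + 4, so Q_t = 11.3684. Buyers pay P_b = 138.1579; sellers receive P_s = P_b - 4 = 134.1579.
Deadweight loss is the triangle between the curves from Q_t to Q*: (1/2)(11.7895 - 11.3684)(4) = 0.8421.

0.84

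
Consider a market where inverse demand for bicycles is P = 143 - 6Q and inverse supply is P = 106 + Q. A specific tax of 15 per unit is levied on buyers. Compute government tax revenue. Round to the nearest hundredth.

47.14

Without the tax, 143 - 6Q = 106 + Q so Q* = 5.2857 and P* = 111.2857.
A tax on buyers shifts demand down by 15: (143 - 15) - 6Q = 106 + Q, so Q_t = 3.1429. Buyers pay P_b = 124.1429; sellers receive P_s = P_b - 15 = 109.1429.
Tax revenue = t x Q_t = 15 x 3.1429 = 47.1429.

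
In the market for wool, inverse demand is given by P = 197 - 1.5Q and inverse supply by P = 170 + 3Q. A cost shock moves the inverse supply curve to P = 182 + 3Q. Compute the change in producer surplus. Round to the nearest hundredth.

Initial equilibrium: Q_0 = 6, P_0 = 188; CS_0 = (1/2)(6)(9) = 27, PS_0 = (1/2)(6)(18) = 54.
New equilibrium: 197 - 1.5Q = 182 + 3Q gives Q_1 = 3.3333, P_1 = 192; CS_1 = 8.3333, PS_1 = 16.6667.
Change in producer surplus = 16.6667 - 54 = -37.3333.

-37.33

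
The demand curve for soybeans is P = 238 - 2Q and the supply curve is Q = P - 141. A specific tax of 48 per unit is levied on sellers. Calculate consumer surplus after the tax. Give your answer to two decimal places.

266.78

Rewriting supply in inverse form: P = 141 + Q.
Without the tax, 238 - 2Q = 141 + Q so Q* = 32.3333 and P* = 173.3333.
A tax on sellers shifts supply up by 48: 238 - 2Q = 141 + Q + 48, so Q_t = 16.3333. Buyers pay P_b = 205.3333; sellers receive P_s = P_b - 48 = 157.3333.
CS = (1/2)(Q_t)(238 - P_b) = (1/2)(16.3333)(32.6667) = 266.7778.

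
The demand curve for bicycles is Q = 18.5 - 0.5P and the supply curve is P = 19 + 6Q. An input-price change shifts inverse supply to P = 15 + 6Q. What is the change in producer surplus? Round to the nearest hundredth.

7.50

Rewriting demand in inverse form: P = 37 - 2Q.
Initial equilibrium: Q_0 = 2.25, P_0 = 32.5; CS_0 = (1/2)(2.25)(4.5) = 5.0625, PS_0 = (1/2)(2.25)(13.5) = 15.1875.
New equilibrium: 37 - 2Q = 15 + 6Q gives Q_1 = 2.75, P_1 = 31.5; CS_1 = 7.5625, PS_1 = 22.6875.
Change in producer surplus = 22.6875 - 15.1875 = 7.5.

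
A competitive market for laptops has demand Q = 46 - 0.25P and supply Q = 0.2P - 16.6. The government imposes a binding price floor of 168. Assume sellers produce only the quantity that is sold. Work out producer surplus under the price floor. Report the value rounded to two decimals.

Rewriting demand in inverse form: P = 184 - 4Q.
Rewriting supply in inverse form: P = 83 + 5Q.
Without the control, 184 - 4Q = 83 + 5Q so Q* = 11.2222 and P* = 139.1111.
At the floor price 168, quantity demanded is (184 - 168)/4 = 4; demand is the short side, so Q = 4 trades at P = 168.
The supply price at Q = 4 is 103. PS is the trapezoid between 168 and supply over [0, 4]: (1/2)[(168 - 83) + (168 - 103)](4) = 300.

300.00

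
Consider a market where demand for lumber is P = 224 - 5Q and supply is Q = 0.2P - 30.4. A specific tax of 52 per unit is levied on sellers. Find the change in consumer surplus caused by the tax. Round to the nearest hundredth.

Rewriting supply in inverse form: P = 152 + 5Q.
Without the tax, 224 - 5Q = 152 + 5Q so Q* = 7.2 and P* = 188.
A tax on sellers shifts supply up by 52: 224 - 5Q = 152 + 5Q + 52, so Q_t = 2. Buyers pay P_b = 214; sellers receive P_s = P_b - 52 = 162.
CS falls from (1/2)(7.2)(36) = 129.6 to (1/2)(2)(10) = 10, a change of -119.6.

-119.60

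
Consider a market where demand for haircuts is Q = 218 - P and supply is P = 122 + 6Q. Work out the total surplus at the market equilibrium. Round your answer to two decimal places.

658.29

Rewriting demand in inverse form: P = 218 - Q.
Equilibrium: 218 - Q = 122 + 6Q, so Q* = 13.7143 and P* = 204.2857.
CS = (1/2)(13.7143)(13.7143) = 94.0408 and PS = (1/2)(13.7143)(82.2857) = 564.2449, so total surplus = 658.2857.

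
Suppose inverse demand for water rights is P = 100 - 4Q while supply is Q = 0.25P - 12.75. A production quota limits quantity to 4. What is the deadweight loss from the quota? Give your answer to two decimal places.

Rewriting supply in inverse form: P = 51 + 4Q.
Without the quota, 100 - 4Q = 51 + 4Q gives Q* = 6.125.
At Q = 4 the demand price is 100 - 4(4) = 84 and the supply price is 51 + 4(4) = 67.
Deadweight loss is the triangle between the curves from 4 to 6.125: (1/2)(84 - 67)(6.125 - 4) = 18.0625.

18.06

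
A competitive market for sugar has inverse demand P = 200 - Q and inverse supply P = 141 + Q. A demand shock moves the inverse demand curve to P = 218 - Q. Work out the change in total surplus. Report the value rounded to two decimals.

Initial equilibrium: Q_0 = 29.5, P_0 = 170.5; CS_0 = (1/2)(29.5)(29.5) = 435.125, PS_0 = (1/2)(29.5)(29.5) = 435.125.
New equilibrium: 218 - Q = 141 + Q gives Q_1 = 38.5, P_1 = 179.5; CS_1 = 741.125, PS_1 = 741.125.
Change in total surplus = (741.125 + 741.125) - (435.125 + 435.125) = 612.

612.00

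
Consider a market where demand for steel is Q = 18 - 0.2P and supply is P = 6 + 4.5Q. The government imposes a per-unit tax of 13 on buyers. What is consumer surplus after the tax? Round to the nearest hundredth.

139.64

Rewriting demand in inverse form: P = 90 - 5Q.
Without the tax, 90 - 5Q = 6 + 4.5Q so Q* = 8.8421 and P* = 45.7895.
With the tax, buyers' net willingness to pay falls by 13: (90 - 13) - 5Q = 6 + 4.5Q, so Q_t = 7.4737. Buyers pay P_b = 52.6316; sellers receive P_s = P_b - 13 = 39.6316.
CS = (1/2)(Q_t)(90 - P_b) = (1/2)(7.4737)(37.3684) = 139.6399.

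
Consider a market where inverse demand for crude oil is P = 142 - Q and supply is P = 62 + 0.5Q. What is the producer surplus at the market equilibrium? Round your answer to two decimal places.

Equilibrium: 142 - Q = 62 + 0.5Q, so Q* = 53.3333 and P* = 88.6667.
PS is the area between P* and the supply curve from 0 to Q*: (1/2)(53.3333)(26.6667) = 711.1111.

711.11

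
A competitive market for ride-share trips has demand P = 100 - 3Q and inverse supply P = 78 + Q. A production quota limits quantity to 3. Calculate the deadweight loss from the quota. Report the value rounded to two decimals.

Unrestricted equilibrium: Q* = (100 - 78)/(3 + 1) = 5.5.
At Q = 3 the demand price is 100 - 3(3) = 91 and the supply price is 78 + (3) = 81.
DWL = (1/2)(gap between curves at 3) x (Q* - 3) = (1/2)(10)(2.5) = 12.5.

12.50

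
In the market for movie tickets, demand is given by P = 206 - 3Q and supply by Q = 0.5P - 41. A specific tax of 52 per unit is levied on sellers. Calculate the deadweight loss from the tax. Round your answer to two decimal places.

270.40

Rewriting supply in inverse form: P = 82 + 2Q.
Pre-tax equilibrium: 206 - 3Q = 82 + 2Q gives Q* = 24.8, P* = 131.6.
A tax on sellers shifts supply up by 52: 206 - 3Q = 82 + 2Q + 52, so Q_t = 14.4. Buyers pay P_b = 162.8; sellers receive P_s = P_b - 52 = 110.8.
Deadweight loss is the triangle between the curves from Q_t to Q*: (1/2)(24.8 - 14.4)(52) = 270.4.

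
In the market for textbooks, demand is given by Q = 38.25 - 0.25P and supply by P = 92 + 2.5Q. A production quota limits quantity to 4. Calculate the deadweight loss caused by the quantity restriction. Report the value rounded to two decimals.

94.23

Rewriting demand in inverse form: P = 153 - 4Q.
Without the quota, 153 - 4Q = 92 + 2.5Q gives Q* = 9.3846.
At Q = 4 the demand price is 153 - 4(4) = 137 and the supply price is 92 + 2.5(4) = 102.
Deadweight loss is the triangle between the curves from 4 to 9.3846: (1/2)(137 - 102)(9.3846 - 4) = 94.2308.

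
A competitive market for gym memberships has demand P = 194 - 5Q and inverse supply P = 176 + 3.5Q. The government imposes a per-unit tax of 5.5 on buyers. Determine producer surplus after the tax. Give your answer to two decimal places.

Without the tax, 194 - 5Q = 176 + 3.5Q so Q* = 2.1176 and P* = 183.4118.
A tax on buyers shifts demand down by 5.5: (194 - 5.5) - 5Q = 176 + 3.5Q, so Q_t = 1.4706. Buyers pay P_b = 186.6471; sellers receive P_s = P_b - 5.5 = 181.1471.
Producer surplus is the triangle above supply below P_s: (1/2)(1.4706)(181.1471 - 176) = 3.7846.

3.78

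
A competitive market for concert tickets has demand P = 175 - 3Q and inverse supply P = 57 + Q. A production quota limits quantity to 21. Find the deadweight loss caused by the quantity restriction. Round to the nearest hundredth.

Without the quota, 175 - 3Q = 57 + Q gives Q* = 29.5.
At Q = 21 the demand price is 175 - 3(21) = 112 and the supply price is 57 + (21) = 78.
Deadweight loss is the triangle between the curves from 21 to 29.5: (1/2)(112 - 78)(29.5 - 21) = 144.5.

144.50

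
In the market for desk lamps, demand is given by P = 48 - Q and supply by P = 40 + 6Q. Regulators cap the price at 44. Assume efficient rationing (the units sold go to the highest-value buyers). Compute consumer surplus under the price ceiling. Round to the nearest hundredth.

2.44

Free-market equilibrium: 48 - Q = 40 + 6Q gives Q* = 1.1429, P* = 46.8571.
At the ceiling price 44, quantity supplied is (44 - 40)/6 = 0.6667; supply is the short side, so Q = 0.6667 trades at P = 44.
The demand price at Q = 0.6667 is 47.3333. CS is the trapezoid between demand and 44 over [0, 0.6667]: (1/2)[(48 - 44) + (47.3333 - 44)](0.6667) = 2.4444.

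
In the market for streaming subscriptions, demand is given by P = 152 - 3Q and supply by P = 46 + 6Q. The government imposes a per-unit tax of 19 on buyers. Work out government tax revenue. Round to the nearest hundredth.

Without the tax, 152 - 3Q = 46 + 6Q so Q* = 11.7778 and P* = 116.6667.
A tax on buyers shifts demand down by 19: (152 - 19) - 3Q = 46 + 6Q, so Q_t = 9.6667. Buyers pay P_b = 123; sellers receive P_s = P_b - 19 = 104.
Revenue is the tax times quantity traded: 19 x 9.6667 = 183.6667.

183.67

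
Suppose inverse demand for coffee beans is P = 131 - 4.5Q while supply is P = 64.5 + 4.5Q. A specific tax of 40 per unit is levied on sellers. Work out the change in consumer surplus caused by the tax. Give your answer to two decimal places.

Without the tax, 131 - 4.5Q = 64.5 + 4.5Q so Q* = 7.3889 and P* = 97.75.
A tax on sellers shifts supply up by 40: 131 - 4.5Q = 64.5 + 4.5Q + 40, so Q_t = 2.9444. Buyers pay P_b = 117.75; sellers receive P_s = P_b - 40 = 77.75.
CS falls from (1/2)(7.3889)(33.25) = 122.8403 to (1/2)(2.9444)(13.25) = 19.5069, a change of -103.3333.

-103.33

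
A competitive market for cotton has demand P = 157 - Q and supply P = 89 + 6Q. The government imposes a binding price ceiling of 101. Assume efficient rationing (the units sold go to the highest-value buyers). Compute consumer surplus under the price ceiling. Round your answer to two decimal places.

110.00

Without the control, 157 - Q = 89 + 6Q so Q* = 9.7143 and P* = 147.2857.
At P = 101, sellers supply (101 - 89)/6 = 2 while buyers want more, so the quantity traded is 2 at price 101.
The demand price at Q = 2 is 155. CS is the trapezoid between demand and 101 over [0, 2]: (1/2)[(157 - 101) + (155 - 101)](2) = 110.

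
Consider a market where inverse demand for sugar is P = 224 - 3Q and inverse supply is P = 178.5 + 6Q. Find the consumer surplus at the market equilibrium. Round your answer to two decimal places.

38.34

Setting demand equal to supply, 45.5 = 9Q, so Q* = 5.0556 and P* = 208.8333.
The demand choke price is 224, so CS = (1/2)(Q*)(224 - P*) = (1/2)(5.0556)(15.1667) = 38.338.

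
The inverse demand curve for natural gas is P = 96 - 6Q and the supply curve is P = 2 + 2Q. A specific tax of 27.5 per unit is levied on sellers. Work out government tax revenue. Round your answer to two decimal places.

Pre-tax equilibrium: 96 - 6Q = 2 + 2Q gives Q* = 11.75, P* = 25.5.
With the tax, sellers need 27.5 more per unit: 96 - 6Q = 2 + 2Q + 27.5, so Q_t = 8.3125. Buyers pay P_b = 46.125; sellers receive P_s = P_b - 27.5 = 18.625.
Revenue is the tax times quantity traded: 27.5 x 8.3125 = 228.5938.

228.59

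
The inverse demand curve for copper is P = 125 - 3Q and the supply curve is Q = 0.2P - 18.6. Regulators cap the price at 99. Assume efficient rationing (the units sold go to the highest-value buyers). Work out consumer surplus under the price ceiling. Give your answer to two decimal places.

29.04

Rewriting supply in inverse form: P = 93 + 5Q.
Without the control, 125 - 3Q = 93 + 5Q so Q* = 4 and P* = 113.
At the ceiling price 99, quantity supplied is (99 - 93)/5 = 1.2; supply is the short side, so Q = 1.2 trades at P = 99.
The demand price at Q = 1.2 is 121.4. CS is the trapezoid between demand and 99 over [0, 1.2]: (1/2)[(125 - 99) + (121.4 - 99)](1.2) = 29.04.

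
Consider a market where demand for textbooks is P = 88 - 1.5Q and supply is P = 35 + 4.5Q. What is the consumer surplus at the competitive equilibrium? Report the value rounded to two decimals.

Setting demand equal to supply, 53 = 6Q, so Q* = 8.8333 and P* = 74.75.
CS is the area between the demand curve and P* from 0 to Q*: (1/2)(8.8333)(13.25) = 58.5208.

58.52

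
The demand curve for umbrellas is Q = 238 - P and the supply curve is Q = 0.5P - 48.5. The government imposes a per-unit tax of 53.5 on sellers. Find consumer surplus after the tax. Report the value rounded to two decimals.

425.35

Rewriting demand in inverse form: P = 238 - Q.
Rewriting supply in inverse form: P = 97 + 2Q.
Without the tax, 238 - Q = 97 + 2Q so Q* = 47 and P* = 191.
A tax on sellers shifts supply up by 53.5: 238 - Q = 97 + 2Q + 53.5, so Q_t = 29.1667. Buyers pay P_b = 208.8333; sellers receive P_s = P_b - 53.5 = 155.3333.
Consumer surplus is the triangle under demand above P_b: (1/2)(29.1667)(238 - 208.8333) = 425.3472.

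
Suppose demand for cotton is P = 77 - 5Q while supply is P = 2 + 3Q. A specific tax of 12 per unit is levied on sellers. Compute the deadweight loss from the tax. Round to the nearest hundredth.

9.00

Without the tax, 77 - 5Q = 2 + 3Q so Q* = 9.375 and P* = 30.125.
With the tax, sellers need 12 more per unit: 77 - 5Q = 2 + 3Q + 12, so Q_t = 7.875. Buyers pay P_b = 37.625; sellers receive P_s = P_b - 12 = 25.625.
Deadweight loss is the triangle between the curves from Q_t to Q*: (1/2)(9.375 - 7.875)(12) = 9.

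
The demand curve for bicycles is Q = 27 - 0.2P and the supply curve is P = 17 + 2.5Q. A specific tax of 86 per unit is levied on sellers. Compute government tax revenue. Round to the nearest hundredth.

366.93

Rewriting demand in inverse form: P = 135 - 5Q.
Pre-tax equilibrium: 135 - 5Q = 17 + 2.5Q gives Q* = 15.7333, P* = 56.3333.
With the tax, sellers need 86 more per unit: 135 - 5Q = 17 + 2.5Q + 86, so Q_t = 4.2667. Buyers pay P_b = 113.6667; sellers receive P_s = P_b - 86 = 27.6667.
Tax revenue = t x Q_t = 86 x 4.2667 = 366.9333.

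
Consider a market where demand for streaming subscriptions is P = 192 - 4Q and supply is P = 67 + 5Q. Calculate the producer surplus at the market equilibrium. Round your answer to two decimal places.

Set 192 - 4Q = 67 + 5Q, which gives 125 = 9Q, so Q* = 13.8889 and P* = 192 - 4(13.8889) = 136.4444.
Producer surplus is the triangle above supply below P*: (1/2)(13.8889)(136.4444 - 67) = (1/2)(13.8889)(69.4444) = 482.2531.

482.25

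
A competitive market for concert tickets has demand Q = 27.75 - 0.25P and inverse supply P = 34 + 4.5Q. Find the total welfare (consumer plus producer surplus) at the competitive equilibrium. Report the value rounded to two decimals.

348.76

Rewriting demand in inverse form: P = 111 - 4Q.
Set 111 - 4Q = 34 + 4.5Q, which gives 77 = 8.5Q, so Q* = 9.0588 and P* = 111 - 4(9.0588) = 74.7647.
CS = (1/2)(9.0588)(36.2353) = 164.1246 and PS = (1/2)(9.0588)(40.7647) = 184.6401, so total surplus = 348.7647.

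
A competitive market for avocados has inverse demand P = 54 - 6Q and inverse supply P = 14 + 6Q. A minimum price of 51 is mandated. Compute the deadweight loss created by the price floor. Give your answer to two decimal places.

48.17

Without the control, 54 - 6Q = 14 + 6Q so Q* = 3.3333 and P* = 34.
At the floor price 51, quantity demanded is (54 - 51)/6 = 0.5; demand is the short side, so Q = 0.5 trades at P = 51.
At Q = 0.5 the demand price is 51 and the supply price is 17. Deadweight loss is the triangle between the curves from 0.5 to 3.3333: (1/2)(51 - 17)(3.3333 - 0.5) = 48.1667.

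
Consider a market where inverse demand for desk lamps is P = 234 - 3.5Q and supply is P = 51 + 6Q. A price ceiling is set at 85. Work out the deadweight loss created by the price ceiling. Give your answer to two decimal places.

Free-market equilibrium: 234 - 3.5Q = 51 + 6Q gives Q* = 19.2632, P* = 166.5789.
At P = 85, sellers supply (85 - 51)/6 = 5.6667 while buyers want more, so the quantity traded is 5.6667 at price 85.
The lost-trades triangle has base Q* - 5.6667 = 13.5965 and height equal to the gap between the curves at Q = 5.6667, which is 214.1667 - 85 = 129.1667. DWL = (1/2)(13.5965)(129.1667) = 878.1067.

878.11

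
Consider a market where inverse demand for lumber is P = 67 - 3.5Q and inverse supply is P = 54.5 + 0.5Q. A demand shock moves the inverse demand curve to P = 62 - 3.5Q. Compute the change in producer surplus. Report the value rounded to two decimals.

-1.56

Initial equilibrium: Q_0 = 3.125, P_0 = 56.0625; CS_0 = (1/2)(3.125)(10.9375) = 17.0898, PS_0 = (1/2)(3.125)(1.5625) = 2.4414.
New equilibrium: 62 - 3.5Q = 54.5 + 0.5Q gives Q_1 = 1.875, P_1 = 55.4375; CS_1 = 6.1523, PS_1 = 0.8789.
Change in producer surplus = 0.8789 - 2.4414 = -1.5625.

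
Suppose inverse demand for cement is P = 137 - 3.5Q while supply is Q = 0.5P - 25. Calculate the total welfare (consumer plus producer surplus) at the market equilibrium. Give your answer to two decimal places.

Rewriting supply in inverse form: P = 50 + 2Q.
Setting demand equal to supply, 87 = 5.5Q, so Q* = 15.8182 and P* = 81.6364.
CS = (1/2)(15.8182)(55.3636) = 437.876 and PS = (1/2)(15.8182)(31.6364) = 250.2149, so total surplus = 688.0909.

688.09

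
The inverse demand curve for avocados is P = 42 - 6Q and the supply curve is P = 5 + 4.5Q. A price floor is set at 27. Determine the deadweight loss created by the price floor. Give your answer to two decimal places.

5.50

Free-market equilibrium: 42 - 6Q = 5 + 4.5Q gives Q* = 3.5238, P* = 20.8571.
At the floor price 27, quantity demanded is (42 - 27)/6 = 2.5; demand is the short side, so Q = 2.5 trades at P = 27.
At Q = 2.5 the demand price is 27 and the supply price is 16.25. Deadweight loss is the triangle between the curves from 2.5 to 3.5238: (1/2)(27 - 16.25)(3.5238 - 2.5) = 5.503.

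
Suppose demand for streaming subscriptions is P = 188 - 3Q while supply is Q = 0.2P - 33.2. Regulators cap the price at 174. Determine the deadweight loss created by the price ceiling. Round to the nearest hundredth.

Rewriting supply in inverse form: P = 166 + 5Q.
Without the control, 188 - 3Q = 166 + 5Q so Q* = 2.75 and P* = 179.75.
At the ceiling price 174, quantity supplied is (174 - 166)/5 = 1.6; supply is the short side, so Q = 1.6 trades at P = 174.
At Q = 1.6 the demand price is 183.2 and the supply price is 174. Deadweight loss is the triangle between the curves from 1.6 to 2.75: (1/2)(183.2 - 174)(2.75 - 1.6) = 5.29.

5.29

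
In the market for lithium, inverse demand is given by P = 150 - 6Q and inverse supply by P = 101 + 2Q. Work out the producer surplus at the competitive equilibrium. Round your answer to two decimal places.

37.52

Setting demand equal to supply, 49 = 8Q, so Q* = 6.125 and P* = 113.25.
PS is the area between P* and the supply curve from 0 to Q*: (1/2)(6.125)(12.25) = 37.5156.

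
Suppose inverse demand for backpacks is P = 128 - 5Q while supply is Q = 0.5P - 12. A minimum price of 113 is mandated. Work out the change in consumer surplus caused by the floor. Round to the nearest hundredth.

Rewriting supply in inverse form: P = 24 + 2Q.
Free-market equilibrium: 128 - 5Q = 24 + 2Q gives Q* = 14.8571, P* = 53.7143.
At P = 113, buyers demand (128 - 113)/5 = 3 while sellers would supply more, so the quantity traded is 3 at price 113.
CS goes from (1/2)(14.8571)(74.2857) = 551.8367 to 22.5 (computed as (128 - 113)(3) - (1/2)(5)(3)^2), a change of -529.3367.

-529.34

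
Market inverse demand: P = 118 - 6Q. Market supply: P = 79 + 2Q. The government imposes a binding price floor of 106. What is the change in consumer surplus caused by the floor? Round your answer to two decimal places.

-59.30

Free-market equilibrium: 118 - 6Q = 79 + 2Q gives Q* = 4.875, P* = 88.75.
At the floor price 106, quantity demanded is (118 - 106)/6 = 2; demand is the short side, so Q = 2 trades at P = 106.
CS goes from (1/2)(4.875)(29.25) = 71.2969 to 12 (computed as (118 - 106)(2) - (1/2)(6)(2)^2), a change of -59.2969.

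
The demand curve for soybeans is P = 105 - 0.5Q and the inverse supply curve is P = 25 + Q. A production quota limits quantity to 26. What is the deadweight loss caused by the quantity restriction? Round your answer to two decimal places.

Unrestricted equilibrium: Q* = (105 - 25)/(0.5 + 1) = 53.3333.
At Q = 26 the demand price is 105 - 0.5(26) = 92 and the supply price is 25 + (26) = 51.
Deadweight loss is the triangle between the curves from 26 to 53.3333: (1/2)(92 - 51)(53.3333 - 26) = 560.3333.

560.33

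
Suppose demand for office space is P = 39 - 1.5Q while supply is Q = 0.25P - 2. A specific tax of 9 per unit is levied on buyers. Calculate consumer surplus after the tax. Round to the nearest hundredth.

Rewriting supply in inverse form: P = 8 + 4Q.
Without the tax, 39 - 1.5Q = 8 + 4Q so Q* = 5.6364 and P* = 30.5455.
A tax on buyers shifts demand down by 9: (39 - 9) - 1.5Q = 8 + 4Q, so Q_t = 4. Buyers pay P_b = 33; sellers receive P_s = P_b - 9 = 24.
Consumer surplus is the triangle under demand above P_b: (1/2)(4)(39 - 33) = 12.

12.00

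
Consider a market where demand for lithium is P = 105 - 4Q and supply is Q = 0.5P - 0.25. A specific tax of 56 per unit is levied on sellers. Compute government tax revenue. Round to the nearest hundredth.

Rewriting supply in inverse form: P = 0.5 + 2Q.
Without the tax, 105 - 4Q = 0.5 + 2Q so Q* = 17.4167 and P* = 35.3333.
A tax on sellers shifts supply up by 56: 105 - 4Q = 0.5 + 2Q + 56, so Q_t = 8.0833. Buyers pay P_b = 72.6667; sellers receive P_s = P_b - 56 = 16.6667.
Tax revenue = t x Q_t = 56 x 8.0833 = 452.6667.

452.67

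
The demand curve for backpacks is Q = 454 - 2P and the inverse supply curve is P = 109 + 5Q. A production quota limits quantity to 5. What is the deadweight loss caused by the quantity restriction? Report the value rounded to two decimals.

744.57

Rewriting demand in inverse form: P = 227 - 0.5Q.
Without the quota, 227 - 0.5Q = 109 + 5Q gives Q* = 21.4545.
At Q = 5 the demand price is 227 - 0.5(5) = 224.5 and the supply price is 109 + 5(5) = 134.
DWL = (1/2)(gap between curves at 5) x (Q* - 5) = (1/2)(90.5)(16.4545) = 744.5682.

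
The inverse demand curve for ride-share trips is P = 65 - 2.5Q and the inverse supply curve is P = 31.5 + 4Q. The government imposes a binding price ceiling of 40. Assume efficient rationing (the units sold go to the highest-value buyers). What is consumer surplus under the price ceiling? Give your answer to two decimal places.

47.48

Without the control, 65 - 2.5Q = 31.5 + 4Q so Q* = 5.1538 and P* = 52.1154.
At the ceiling price 40, quantity supplied is (40 - 31.5)/4 = 2.125; supply is the short side, so Q = 2.125 trades at P = 40.
The demand price at Q = 2.125 is 59.6875. CS is the trapezoid between demand and 40 over [0, 2.125]: (1/2)[(65 - 40) + (59.6875 - 40)](2.125) = 47.4805.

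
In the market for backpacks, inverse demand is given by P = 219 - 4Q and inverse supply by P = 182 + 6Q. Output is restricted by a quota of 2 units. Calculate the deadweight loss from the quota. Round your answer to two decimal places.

14.45

Unrestricted equilibrium: Q* = (219 - 182)/(4 + 6) = 3.7.
At Q = 2 the demand price is 219 - 4(2) = 211 and the supply price is 182 + 6(2) = 194.
Deadweight loss is the triangle between the curves from 2 to 3.7: (1/2)(211 - 194)(3.7 - 2) = 14.45.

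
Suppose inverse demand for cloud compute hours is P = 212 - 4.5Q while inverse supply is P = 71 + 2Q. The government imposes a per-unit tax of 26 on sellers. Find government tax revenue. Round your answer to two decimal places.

460.00

Without the tax, 212 - 4.5Q = 71 + 2Q so Q* = 21.6923 and P* = 114.3846.
A tax on sellers shifts supply up by 26: 212 - 4.5Q = 71 + 2Q + 26, so Q_t = 17.6923. Buyers pay P_b = 132.3846; sellers receive P_s = P_b - 26 = 106.3846.
Revenue is the tax times quantity traded: 26 x 17.6923 = 460.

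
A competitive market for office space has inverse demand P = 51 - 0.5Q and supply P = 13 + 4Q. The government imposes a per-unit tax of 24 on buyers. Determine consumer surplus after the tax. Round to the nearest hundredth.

2.42

Pre-tax equilibrium: 51 - 0.5Q = 13 + 4Q gives Q* = 8.4444, P* = 46.7778.
With the tax, buyers' net willingness to pay falls by 24: (51 - 24) - 0.5Q = 13 + 4Q, so Q_t = 3.1111. Buyers pay P_b = 49.4444; sellers receive P_s = P_b - 24 = 25.4444.
CS = (1/2)(Q_t)(51 - P_b) = (1/2)(3.1111)(1.5556) = 2.4198.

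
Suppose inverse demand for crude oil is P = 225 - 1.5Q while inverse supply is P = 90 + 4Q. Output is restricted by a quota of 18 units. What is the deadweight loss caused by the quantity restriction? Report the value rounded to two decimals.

117.82

Without the quota, 225 - 1.5Q = 90 + 4Q gives Q* = 24.5455.
At Q = 18 the demand price is 225 - 1.5(18) = 198 and the supply price is 90 + 4(18) = 162.
Deadweight loss is the triangle between the curves from 18 to 24.5455: (1/2)(198 - 162)(24.5455 - 18) = 117.8182.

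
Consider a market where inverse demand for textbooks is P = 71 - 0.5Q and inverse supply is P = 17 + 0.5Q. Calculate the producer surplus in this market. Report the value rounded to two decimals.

Setting demand equal to supply, 54 = 1Q, so Q* = 54 and P* = 44.
PS is the area between P* and the supply curve from 0 to Q*: (1/2)(54)(27) = 729.

729.00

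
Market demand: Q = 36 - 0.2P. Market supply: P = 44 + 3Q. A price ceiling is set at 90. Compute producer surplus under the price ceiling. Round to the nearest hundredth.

Rewriting demand in inverse form: P = 180 - 5Q.
Free-market equilibrium: 180 - 5Q = 44 + 3Q gives Q* = 17, P* = 95.
At the ceiling price 90, quantity supplied is (90 - 44)/3 = 15.3333; supply is the short side, so Q = 15.3333 trades at P = 90.
PS is the triangle above supply below 90: (1/2)(15.3333)(90 - 44) = 352.6667.

352.67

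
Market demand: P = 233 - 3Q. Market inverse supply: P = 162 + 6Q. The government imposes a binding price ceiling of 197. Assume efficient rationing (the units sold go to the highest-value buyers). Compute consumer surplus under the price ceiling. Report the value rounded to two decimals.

Free-market equilibrium: 233 - 3Q = 162 + 6Q gives Q* = 7.8889, P* = 209.3333.
At P = 197, sellers supply (197 - 162)/6 = 5.8333 while buyers want more, so the quantity traded is 5.8333 at price 197.
The demand price at Q = 5.8333 is 215.5. CS is the trapezoid between demand and 197 over [0, 5.8333]: (1/2)[(233 - 197) + (215.5 - 197)](5.8333) = 158.9583.

158.96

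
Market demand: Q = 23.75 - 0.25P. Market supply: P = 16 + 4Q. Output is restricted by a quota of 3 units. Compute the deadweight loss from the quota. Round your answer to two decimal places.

189.06

Rewriting demand in inverse form: P = 95 - 4Q.
Unrestricted equilibrium: Q* = (95 - 16)/(4 + 4) = 9.875.
At Q = 3 the demand price is 95 - 4(3) = 83 and the supply price is 16 + 4(3) = 28.
DWL = (1/2)(gap between curves at 3) x (Q* - 3) = (1/2)(55)(6.875) = 189.0625.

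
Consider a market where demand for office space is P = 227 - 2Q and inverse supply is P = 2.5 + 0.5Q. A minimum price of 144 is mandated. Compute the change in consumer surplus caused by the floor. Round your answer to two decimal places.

-6341.79

Without the control, 227 - 2Q = 2.5 + 0.5Q so Q* = 89.8 and P* = 47.4.
At the floor price 144, quantity demanded is (227 - 144)/2 = 41.5; demand is the short side, so Q = 41.5 trades at P = 144.
CS goes from (1/2)(89.8)(179.6) = 8064.04 to 1722.25 (computed as (227 - 144)(41.5) - (1/2)(2)(41.5)^2), a change of -6341.79.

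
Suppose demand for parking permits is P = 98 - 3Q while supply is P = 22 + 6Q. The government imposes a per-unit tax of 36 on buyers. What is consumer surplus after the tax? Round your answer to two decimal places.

29.63

Without the tax, 98 - 3Q = 22 + 6Q so Q* = 8.4444 and P* = 72.6667.
A tax on buyers shifts demand down by 36: (98 - 36) - 3Q = 22 + 6Q, so Q_t = 4.4444. Buyers pay P_b = 84.6667; sellers receive P_s = P_b - 36 = 48.6667.
Consumer surplus is the triangle under demand above P_b: (1/2)(4.4444)(98 - 84.6667) = 29.6296.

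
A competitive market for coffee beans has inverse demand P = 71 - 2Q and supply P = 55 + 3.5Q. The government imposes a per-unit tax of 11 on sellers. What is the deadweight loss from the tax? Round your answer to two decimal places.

Without the tax, 71 - 2Q = 55 + 3.5Q so Q* = 2.9091 and P* = 65.1818.
With the tax, sellers need 11 more per unit: 71 - 2Q = 55 + 3.5Q + 11, so Q_t = 0.9091. Buyers pay P_b = 69.1818; sellers receive P_s = P_b - 11 = 58.1818.
Deadweight loss is the triangle between the curves from Q_t to Q*: (1/2)(2.9091 - 0.9091)(11) = 11.

11.00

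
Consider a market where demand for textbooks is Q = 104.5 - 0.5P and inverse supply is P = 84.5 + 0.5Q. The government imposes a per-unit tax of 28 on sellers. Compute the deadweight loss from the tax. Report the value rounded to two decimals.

156.80

Rewriting demand in inverse form: P = 209 - 2Q.
Without the tax, 209 - 2Q = 84.5 + 0.5Q so Q* = 49.8 and P* = 109.4.
With the tax, sellers need 28 more per unit: 209 - 2Q = 84.5 + 0.5Q + 28, so Q_t = 38.6. Buyers pay P_b = 131.8; sellers receive P_s = P_b - 28 = 103.8.
The welfare triangle lost has base Q* - Q_t = 11.2 and height t = 28, so DWL = (1/2)(11.2)(28) = 156.8.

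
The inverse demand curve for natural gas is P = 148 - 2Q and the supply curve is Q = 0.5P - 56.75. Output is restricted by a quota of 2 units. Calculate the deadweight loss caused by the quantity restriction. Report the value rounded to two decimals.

Rewriting supply in inverse form: P = 113.5 + 2Q.
Without the quota, 148 - 2Q = 113.5 + 2Q gives Q* = 8.625.
At Q = 2 the demand price is 148 - 2(2) = 144 and the supply price is 113.5 + 2(2) = 117.5.
DWL = (1/2)(gap between curves at 2) x (Q* - 2) = (1/2)(26.5)(6.625) = 87.7812.

87.78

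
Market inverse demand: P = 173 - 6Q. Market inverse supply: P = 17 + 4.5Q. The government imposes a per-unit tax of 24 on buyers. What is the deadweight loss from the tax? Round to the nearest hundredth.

27.43

Pre-tax equilibrium: 173 - 6Q = 17 + 4.5Q gives Q* = 14.8571, P* = 83.8571.
With the tax, buyers' net willingness to pay falls by 24: (173 - 24) - 6Q = 17 + 4.5Q, so Q_t = 12.5714. Buyers pay P_b = 97.5714; sellers receive P_s = P_b - 24 = 73.5714.
The welfare triangle lost has base Q* - Q_t = 2.2857 and height t = 24, so DWL = (1/2)(2.2857)(24) = 27.4286.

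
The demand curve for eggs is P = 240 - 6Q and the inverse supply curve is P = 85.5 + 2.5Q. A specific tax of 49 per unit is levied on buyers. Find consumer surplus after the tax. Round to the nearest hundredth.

Pre-tax equilibrium: 240 - 6Q = 85.5 + 2.5Q gives Q* = 18.1765, P* = 130.9412.
A tax on buyers shifts demand down by 49: (240 - 49) - 6Q = 85.5 + 2.5Q, so Q_t = 12.4118. Buyers pay P_b = 165.5294; sellers receive P_s = P_b - 49 = 116.5294.
CS = (1/2)(Q_t)(240 - P_b) = (1/2)(12.4118)(74.4706) = 462.1557.

462.16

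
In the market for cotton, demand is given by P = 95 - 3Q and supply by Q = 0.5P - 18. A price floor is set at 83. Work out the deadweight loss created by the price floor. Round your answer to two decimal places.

152.10

Rewriting supply in inverse form: P = 36 + 2Q.
Without the control, 95 - 3Q = 36 + 2Q so Q* = 11.8 and P* = 59.6.
At P = 83, buyers demand (95 - 83)/3 = 4 while sellers would supply more, so the quantity traded is 4 at price 83.
The lost-trades triangle has base Q* - 4 = 7.8 and height equal to the gap between the curves at Q = 4, which is 83 - 44 = 39. DWL = (1/2)(7.8)(39) = 152.1.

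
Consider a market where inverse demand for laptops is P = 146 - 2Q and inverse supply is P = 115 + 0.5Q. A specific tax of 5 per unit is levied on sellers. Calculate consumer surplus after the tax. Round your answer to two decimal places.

Without the tax, 146 - 2Q = 115 + 0.5Q so Q* = 12.4 and P* = 121.2.
A tax on sellers shifts supply up by 5: 146 - 2Q = 115 + 0.5Q + 5, so Q_t = 10.4. Buyers pay P_b = 125.2; sellers receive P_s = P_b - 5 = 120.2.
Consumer surplus is the triangle under demand above P_b: (1/2)(10.4)(146 - 125.2) = 108.16.

108.16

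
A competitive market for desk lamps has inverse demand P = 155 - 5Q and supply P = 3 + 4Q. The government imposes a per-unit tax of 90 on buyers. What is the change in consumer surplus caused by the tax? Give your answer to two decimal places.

Pre-tax equilibrium: 155 - 5Q = 3 + 4Q gives Q* = 16.8889, P* = 70.5556.
With the tax, buyers' net willingness to pay falls by 90: (155 - 90) - 5Q = 3 + 4Q, so Q_t = 6.8889. Buyers pay P_b = 120.5556; sellers receive P_s = P_b - 90 = 30.5556.
Consumers lose the trapezoid between P* and P_b out to Q_t plus the triangle from Q_t to Q*: change in CS = 118.642 - 713.0864 = -594.4444.

-594.44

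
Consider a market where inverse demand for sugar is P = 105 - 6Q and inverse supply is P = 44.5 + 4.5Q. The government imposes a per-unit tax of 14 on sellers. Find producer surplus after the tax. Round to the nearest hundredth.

44.13

Pre-tax equilibrium: 105 - 6Q = 44.5 + 4.5Q gives Q* = 5.7619, P* = 70.4286.
With the tax, sellers need 14 more per unit: 105 - 6Q = 44.5 + 4.5Q + 14, so Q_t = 4.4286. Buyers pay P_b = 78.4286; sellers receive P_s = P_b - 14 = 64.4286.
PS = (1/2)(Q_t)(P_s - 44.5) = (1/2)(4.4286)(19.9286) = 44.1276.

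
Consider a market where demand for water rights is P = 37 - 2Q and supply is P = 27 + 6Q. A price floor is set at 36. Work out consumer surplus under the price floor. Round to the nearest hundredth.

Free-market equilibrium: 37 - 2Q = 27 + 6Q gives Q* = 1.25, P* = 34.5.
At P = 36, buyers demand (37 - 36)/2 = 0.5 while sellers would supply more, so the quantity traded is 0.5 at price 36.
CS is the triangle under demand above 36: (1/2)(0.5)(37 - 36) = 0.25.

0.25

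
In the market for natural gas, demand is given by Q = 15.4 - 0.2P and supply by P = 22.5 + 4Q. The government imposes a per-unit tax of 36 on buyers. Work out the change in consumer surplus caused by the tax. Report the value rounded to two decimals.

-81.11

Rewriting demand in inverse form: P = 77 - 5Q.
Pre-tax equilibrium: 77 - 5Q = 22.5 + 4Q gives Q* = 6.0556, P* = 46.7222.
A tax on buyers shifts demand down by 36: (77 - 36) - 5Q = 22.5 + 4Q, so Q_t = 2.0556. Buyers pay P_b = 66.7222; sellers receive P_s = P_b - 36 = 30.7222.
Consumers lose the trapezoid between P* and P_b out to Q_t plus the triangle from Q_t to Q*: change in CS = 10.5633 - 91.6744 = -81.1111.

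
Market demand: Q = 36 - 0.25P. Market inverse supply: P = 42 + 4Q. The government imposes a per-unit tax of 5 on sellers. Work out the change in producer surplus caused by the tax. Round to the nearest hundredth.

Rewriting demand in inverse form: P = 144 - 4Q.
Without the tax, 144 - 4Q = 42 + 4Q so Q* = 12.75 and P* = 93.
A tax on sellers shifts supply up by 5: 144 - 4Q = 42 + 4Q + 5, so Q_t = 12.125. Buyers pay P_b = 95.5; sellers receive P_s = P_b - 5 = 90.5.
PS falls from (1/2)(12.75)(51) = 325.125 to (1/2)(12.125)(48.5) = 294.0312, a change of -31.0938.

-31.09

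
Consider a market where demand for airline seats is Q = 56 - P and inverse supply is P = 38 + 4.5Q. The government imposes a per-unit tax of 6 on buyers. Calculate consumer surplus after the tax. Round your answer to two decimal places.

Rewriting demand in inverse form: P = 56 - Q.
Without the tax, 56 - Q = 38 + 4.5Q so Q* = 3.2727 and P* = 52.7273.
With the tax, buyers' net willingness to pay falls by 6: (56 - 6) - Q = 38 + 4.5Q, so Q_t = 2.1818. Buyers pay P_b = 53.8182; sellers receive P_s = P_b - 6 = 47.8182.
Consumer surplus is the triangle under demand above P_b: (1/2)(2.1818)(56 - 53.8182) = 2.3802.

2.38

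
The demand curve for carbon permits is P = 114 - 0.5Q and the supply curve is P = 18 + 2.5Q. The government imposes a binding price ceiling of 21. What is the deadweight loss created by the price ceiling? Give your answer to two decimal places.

1422.96

Without the control, 114 - 0.5Q = 18 + 2.5Q so Q* = 32 and P* = 98.
At P = 21, sellers supply (21 - 18)/2.5 = 1.2 while buyers want more, so the quantity traded is 1.2 at price 21.
The lost-trades triangle has base Q* - 1.2 = 30.8 and height equal to the gap between the curves at Q = 1.2, which is 113.4 - 21 = 92.4. DWL = (1/2)(30.8)(92.4) = 1422.96.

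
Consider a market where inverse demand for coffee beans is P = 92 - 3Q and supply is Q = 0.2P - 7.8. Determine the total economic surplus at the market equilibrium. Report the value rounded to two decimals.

175.56

Rewriting supply in inverse form: P = 39 + 5Q.
Setting demand equal to supply, 53 = 8Q, so Q* = 6.625 and P* = 72.125.
Total surplus is the full triangle between the curves from 0 to Q*: (1/2)(6.625)(92 - 39) = 175.5625.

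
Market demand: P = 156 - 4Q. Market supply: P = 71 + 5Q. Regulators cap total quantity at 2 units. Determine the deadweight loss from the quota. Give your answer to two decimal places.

249.39

Without the quota, 156 - 4Q = 71 + 5Q gives Q* = 9.4444.
At Q = 2 the demand price is 156 - 4(2) = 148 and the supply price is 71 + 5(2) = 81.
DWL = (1/2)(gap between curves at 2) x (Q* - 2) = (1/2)(67)(7.4444) = 249.3889.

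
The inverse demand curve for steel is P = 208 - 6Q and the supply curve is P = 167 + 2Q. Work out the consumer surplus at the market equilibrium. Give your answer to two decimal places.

78.80

Set 208 - 6Q = 167 + 2Q, which gives 41 = 8Q, so Q* = 5.125 and P* = 208 - 6(5.125) = 177.25.
The demand choke price is 208, so CS = (1/2)(Q*)(208 - P*) = (1/2)(5.125)(30.75) = 78.7969.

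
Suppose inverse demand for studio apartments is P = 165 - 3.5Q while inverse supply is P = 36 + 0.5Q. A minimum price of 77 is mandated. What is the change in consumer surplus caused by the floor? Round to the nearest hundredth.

-713.82

Free-market equilibrium: 165 - 3.5Q = 36 + 0.5Q gives Q* = 32.25, P* = 52.125.
At P = 77, buyers demand (165 - 77)/3.5 = 25.1429 while sellers would supply more, so the quantity traded is 25.1429 at price 77.
CS goes from (1/2)(32.25)(112.875) = 1820.1094 to 1106.2857 (computed as (165 - 77)(25.1429) - (1/2)(3.5)(25.1429)^2), a change of -713.8237.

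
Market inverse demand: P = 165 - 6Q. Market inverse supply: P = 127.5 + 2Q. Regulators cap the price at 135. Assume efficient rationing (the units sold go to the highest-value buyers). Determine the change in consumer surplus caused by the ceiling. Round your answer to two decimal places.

4.39

Without the control, 165 - 6Q = 127.5 + 2Q so Q* = 4.6875 and P* = 136.875.
At P = 135, sellers supply (135 - 127.5)/2 = 3.75 while buyers want more, so the quantity traded is 3.75 at price 135.
CS goes from (1/2)(4.6875)(28.125) = 65.918 to 70.3125 (computed as (165 - 135)(3.75) - (1/2)(6)(3.75)^2), a change of 4.3945.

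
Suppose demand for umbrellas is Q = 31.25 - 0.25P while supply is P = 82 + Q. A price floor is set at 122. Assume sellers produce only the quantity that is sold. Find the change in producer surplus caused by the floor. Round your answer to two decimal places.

-7.26

Rewriting demand in inverse form: P = 125 - 4Q.
Without the control, 125 - 4Q = 82 + Q so Q* = 8.6 and P* = 90.6.
At the floor price 122, quantity demanded is (125 - 122)/4 = 0.75; demand is the short side, so Q = 0.75 trades at P = 122.
PS goes from (1/2)(8.6)(8.6) = 36.98 to 29.7188 (computed as (122 - 82)(0.75) - (1/2)(1)(0.75)^2), a change of -7.2613.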